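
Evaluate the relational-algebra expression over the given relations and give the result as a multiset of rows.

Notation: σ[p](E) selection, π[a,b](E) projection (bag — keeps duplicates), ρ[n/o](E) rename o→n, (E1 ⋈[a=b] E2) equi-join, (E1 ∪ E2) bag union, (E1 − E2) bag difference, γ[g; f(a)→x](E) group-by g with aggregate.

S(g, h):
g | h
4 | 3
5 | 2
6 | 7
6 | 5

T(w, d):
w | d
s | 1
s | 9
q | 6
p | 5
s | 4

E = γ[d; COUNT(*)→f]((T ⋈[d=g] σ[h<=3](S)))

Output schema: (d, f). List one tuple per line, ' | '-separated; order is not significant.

Subexpression sizes:
  T → 5
  S → 4
  σ[h<=3](S) → 2
  (T ⋈[d=g] σ[h<=3](S)) → 2
  γ[d; COUNT(*)→f]((T ⋈[d=g] σ[h<=3](S))) → 2

== RESULT ==
d | f
4 | 1
5 | 1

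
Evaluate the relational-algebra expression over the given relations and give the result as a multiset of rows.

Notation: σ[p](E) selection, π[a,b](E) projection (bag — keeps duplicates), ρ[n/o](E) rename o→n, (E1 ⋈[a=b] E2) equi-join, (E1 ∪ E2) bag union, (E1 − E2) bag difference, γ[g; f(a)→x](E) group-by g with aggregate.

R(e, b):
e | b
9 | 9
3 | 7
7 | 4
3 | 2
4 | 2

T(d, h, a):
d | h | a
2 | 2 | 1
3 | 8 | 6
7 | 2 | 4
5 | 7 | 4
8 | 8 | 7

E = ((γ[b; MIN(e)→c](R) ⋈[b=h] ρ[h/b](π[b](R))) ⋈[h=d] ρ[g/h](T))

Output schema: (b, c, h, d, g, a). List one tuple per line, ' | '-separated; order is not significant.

Per-node cardinality:
  R → 5
  γ[b; MIN(e)→c](R) → 4
  R → 5
  π[b](R) → 5
  ρ[h/b](π[b](R)) → 5
  (γ[b; MIN(e)→c](R) ⋈[b=h] ρ[h/b](π[b](R))) → 5
  T → 5
  ρ[g/h](T) → 5
  ((γ[b; MIN(e)→c](R) ⋈[b=h] ρ[h/b](π[b](R))) ⋈[h=d] ρ[g/h](T)) → 3

== RESULT ==
b | c | h | d | g | a
2 | 3 | 2 | 2 | 2 | 1
2 | 3 | 2 | 2 | 2 | 1
7 | 3 | 7 | 7 | 2 | 4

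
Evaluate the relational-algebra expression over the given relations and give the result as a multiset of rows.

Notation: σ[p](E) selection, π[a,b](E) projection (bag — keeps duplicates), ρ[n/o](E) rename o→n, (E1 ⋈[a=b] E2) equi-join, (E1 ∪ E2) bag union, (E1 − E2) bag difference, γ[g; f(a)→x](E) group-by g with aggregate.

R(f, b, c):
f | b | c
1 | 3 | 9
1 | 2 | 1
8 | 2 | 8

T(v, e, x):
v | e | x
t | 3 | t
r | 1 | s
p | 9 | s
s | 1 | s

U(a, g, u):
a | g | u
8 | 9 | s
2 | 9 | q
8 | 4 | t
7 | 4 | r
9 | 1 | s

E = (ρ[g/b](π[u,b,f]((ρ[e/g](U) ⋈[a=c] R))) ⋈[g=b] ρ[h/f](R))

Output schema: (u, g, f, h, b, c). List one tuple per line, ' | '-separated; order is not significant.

Stepwise |·|:
  U → 5
  ρ[e/g](U) → 5
  R → 3
  (ρ[e/g](U) ⋈[a=c] R) → 3
  π[u,b,f]((ρ[e/g](U) ⋈[a=c] R)) → 3
  ρ[g/b](π[u,b,f]((ρ[e/g](U) ⋈[a=c] R))) → 3
  R → 3
  ρ[h/f](R) → 3
  (ρ[g/b](π[u,b,f]((ρ[e/g](U) ⋈[a=c] R))) ⋈[g=b] ρ[h/f](R)) → 5

== RESULT ==
u | g | f | h | b | c
s | 2 | 8 | 1 | 2 | 1
s | 2 | 8 | 8 | 2 | 8
s | 3 | 1 | 1 | 3 | 9
t | 2 | 8 | 1 | 2 | 1
t | 2 | 8 | 8 | 2 | 8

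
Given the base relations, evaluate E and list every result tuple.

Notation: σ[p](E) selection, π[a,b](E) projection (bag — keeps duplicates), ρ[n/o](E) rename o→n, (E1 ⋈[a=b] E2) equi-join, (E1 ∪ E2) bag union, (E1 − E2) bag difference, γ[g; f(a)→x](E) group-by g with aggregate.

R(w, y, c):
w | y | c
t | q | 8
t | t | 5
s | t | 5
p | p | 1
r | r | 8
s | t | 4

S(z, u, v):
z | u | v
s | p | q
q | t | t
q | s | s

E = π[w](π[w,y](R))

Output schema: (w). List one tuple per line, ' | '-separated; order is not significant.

Stepwise |·|:
  R → 6
  π[w,y](R) → 6
  π[w](π[w,y](R)) → 6

== RESULT ==
w
p
r
s
s
t
t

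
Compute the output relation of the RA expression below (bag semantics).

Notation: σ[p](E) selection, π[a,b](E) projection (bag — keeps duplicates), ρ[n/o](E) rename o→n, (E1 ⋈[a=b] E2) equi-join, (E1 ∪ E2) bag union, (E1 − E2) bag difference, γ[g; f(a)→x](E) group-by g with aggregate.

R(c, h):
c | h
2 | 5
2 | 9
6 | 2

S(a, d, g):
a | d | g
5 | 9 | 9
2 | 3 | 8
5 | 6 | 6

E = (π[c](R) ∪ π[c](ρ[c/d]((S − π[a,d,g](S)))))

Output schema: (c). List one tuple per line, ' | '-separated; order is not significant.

Stepwise |·|:
  R → 3
  π[c](R) → 3
  S → 3
  S → 3
  π[a,d,g](S) → 3
  (S − π[a,d,g](S)) → 0
  ρ[c/d]((S − π[a,d,g](S))) → 0
  π[c](ρ[c/d]((S − π[a,d,g](S)))) → 0
  (π[c](R) ∪ π[c](ρ[c/d]((S − π[a,d,g](S))))) → 3

== RESULT ==
c
2
2
6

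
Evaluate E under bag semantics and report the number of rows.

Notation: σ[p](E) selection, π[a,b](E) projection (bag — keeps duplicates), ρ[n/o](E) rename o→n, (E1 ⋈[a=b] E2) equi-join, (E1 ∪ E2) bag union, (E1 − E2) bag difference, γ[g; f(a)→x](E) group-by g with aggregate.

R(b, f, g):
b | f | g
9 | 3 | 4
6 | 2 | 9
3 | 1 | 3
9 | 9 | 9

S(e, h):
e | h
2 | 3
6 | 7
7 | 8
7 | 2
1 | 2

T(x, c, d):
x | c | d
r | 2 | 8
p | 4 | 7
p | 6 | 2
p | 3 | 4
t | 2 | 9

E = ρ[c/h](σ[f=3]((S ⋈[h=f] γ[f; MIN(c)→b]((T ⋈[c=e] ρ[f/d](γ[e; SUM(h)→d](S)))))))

Stepwise |·|:
  S → 5
  T → 5
  S → 5
  γ[e; SUM(h)→d](S) → 4
  ρ[f/d](γ[e; SUM(h)→d](S)) → 4
  (T ⋈[c=e] ρ[f/d](γ[e; SUM(h)→d](S))) → 3
  γ[f; MIN(c)→b]((T ⋈[c=e] ρ[f/d](γ[e; SUM(h)→d](S)))) → 2
  (S ⋈[h=f] γ[f; MIN(c)→b]((T ⋈[c=e] ρ[f/d](γ[e; SUM(h)→d](S))))) → 2
  σ[f=3]((S ⋈[h=f] γ[f; MIN(c)→b]((T ⋈[c=e] ρ[f/d](γ[e; SUM(h)→d](S)))))) → 1
  ρ[c/h](σ[f=3]((S ⋈[h=f] γ[f; MIN(c)→b]((T ⋈[c=e] ρ[f/d](γ[e; SUM(h)→d](S))))))) → 1

|E| = 1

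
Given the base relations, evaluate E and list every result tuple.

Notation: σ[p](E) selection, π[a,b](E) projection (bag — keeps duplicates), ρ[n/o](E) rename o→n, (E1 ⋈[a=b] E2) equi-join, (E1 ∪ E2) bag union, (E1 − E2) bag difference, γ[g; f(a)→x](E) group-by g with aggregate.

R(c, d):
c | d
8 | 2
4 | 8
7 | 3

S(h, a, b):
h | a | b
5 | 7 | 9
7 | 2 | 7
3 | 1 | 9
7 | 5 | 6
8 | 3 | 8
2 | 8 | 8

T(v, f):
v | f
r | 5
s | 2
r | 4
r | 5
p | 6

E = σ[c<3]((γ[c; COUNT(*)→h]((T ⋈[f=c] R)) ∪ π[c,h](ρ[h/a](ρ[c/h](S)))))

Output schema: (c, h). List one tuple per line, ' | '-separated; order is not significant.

Row counts bottom-up:
  T → 5
  R → 3
  (T ⋈[f=c] R) → 1
  γ[c; COUNT(*)→h]((T ⋈[f=c] R)) → 1
  S → 6
  ρ[c/h](S) → 6
  ρ[h/a](ρ[c/h](S)) → 6
  π[c,h](ρ[h/a](ρ[c/h](S))) → 6
  (γ[c; COUNT(*)→h]((T ⋈[f=c] R)) ∪ π[c,h](ρ[h/a](ρ[c/h](S)))) → 7
  σ[c<3]((γ[c; COUNT(*)→h]((T ⋈[f=c] R)) ∪ π[c,h](ρ[h/a](ρ[c/h](S))))) → 1

== RESULT ==
c | h
2 | 8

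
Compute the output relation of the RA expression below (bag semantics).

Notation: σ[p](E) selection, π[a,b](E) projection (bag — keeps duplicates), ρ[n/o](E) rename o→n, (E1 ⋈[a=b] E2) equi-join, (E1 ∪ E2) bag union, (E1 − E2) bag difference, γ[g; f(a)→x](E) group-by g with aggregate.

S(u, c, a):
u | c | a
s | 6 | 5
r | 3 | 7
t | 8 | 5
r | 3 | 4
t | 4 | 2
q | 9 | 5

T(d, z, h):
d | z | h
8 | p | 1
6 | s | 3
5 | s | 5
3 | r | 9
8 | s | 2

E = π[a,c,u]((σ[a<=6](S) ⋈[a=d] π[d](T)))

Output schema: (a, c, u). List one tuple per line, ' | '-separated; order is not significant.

Stepwise |·|:
  S → 6
  σ[a<=6](S) → 5
  T → 5
  π[d](T) → 5
  (σ[a<=6](S) ⋈[a=d] π[d](T)) → 3
  π[a,c,u]((σ[a<=6](S) ⋈[a=d] π[d](T))) → 3

== RESULT ==
a | c | u
5 | 6 | s
5 | 8 | t
5 | 9 | q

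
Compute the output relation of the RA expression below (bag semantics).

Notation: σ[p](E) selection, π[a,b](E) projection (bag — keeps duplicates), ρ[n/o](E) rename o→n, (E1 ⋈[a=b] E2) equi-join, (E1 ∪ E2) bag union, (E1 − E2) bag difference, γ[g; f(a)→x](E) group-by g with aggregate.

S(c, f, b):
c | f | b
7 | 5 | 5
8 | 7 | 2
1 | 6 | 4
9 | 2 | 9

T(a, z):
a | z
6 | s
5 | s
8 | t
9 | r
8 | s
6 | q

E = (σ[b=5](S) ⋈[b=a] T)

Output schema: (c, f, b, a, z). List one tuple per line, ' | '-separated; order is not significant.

Per-node cardinality:
  S → 4
  σ[b=5](S) → 1
  T → 6
  (σ[b=5](S) ⋈[b=a] T) → 1

== RESULT ==
c | f | b | a | z
7 | 5 | 5 | 5 | s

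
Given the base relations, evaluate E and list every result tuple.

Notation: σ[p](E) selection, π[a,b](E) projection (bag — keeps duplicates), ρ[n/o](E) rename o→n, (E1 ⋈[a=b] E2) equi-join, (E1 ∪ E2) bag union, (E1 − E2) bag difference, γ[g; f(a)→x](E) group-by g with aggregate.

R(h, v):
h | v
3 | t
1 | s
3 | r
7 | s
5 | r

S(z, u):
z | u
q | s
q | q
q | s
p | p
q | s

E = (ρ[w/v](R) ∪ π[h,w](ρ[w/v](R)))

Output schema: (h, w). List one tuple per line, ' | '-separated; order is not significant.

Subexpression sizes:
  R → 5
  ρ[w/v](R) → 5
  R → 5
  ρ[w/v](R) → 5
  π[h,w](ρ[w/v](R)) → 5
  (ρ[w/v](R) ∪ π[h,w](ρ[w/v](R))) → 10

== RESULT ==
h | w
1 | s
1 | s
3 | r
3 | r
3 | t
3 | t
5 | r
5 | r
7 | s
7 | s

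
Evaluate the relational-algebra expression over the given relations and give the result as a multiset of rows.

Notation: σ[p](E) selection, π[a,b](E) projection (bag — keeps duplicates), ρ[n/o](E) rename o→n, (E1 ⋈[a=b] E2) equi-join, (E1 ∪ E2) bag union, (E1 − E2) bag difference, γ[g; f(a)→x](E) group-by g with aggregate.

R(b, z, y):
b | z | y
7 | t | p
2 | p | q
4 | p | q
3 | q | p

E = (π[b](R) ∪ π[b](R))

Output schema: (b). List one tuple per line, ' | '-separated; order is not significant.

Subexpression sizes:
  R → 4
  π[b](R) → 4
  R → 4
  π[b](R) → 4
  (π[b](R) ∪ π[b](R)) → 8

== RESULT ==
b
2
2
3
3
4
4
7
7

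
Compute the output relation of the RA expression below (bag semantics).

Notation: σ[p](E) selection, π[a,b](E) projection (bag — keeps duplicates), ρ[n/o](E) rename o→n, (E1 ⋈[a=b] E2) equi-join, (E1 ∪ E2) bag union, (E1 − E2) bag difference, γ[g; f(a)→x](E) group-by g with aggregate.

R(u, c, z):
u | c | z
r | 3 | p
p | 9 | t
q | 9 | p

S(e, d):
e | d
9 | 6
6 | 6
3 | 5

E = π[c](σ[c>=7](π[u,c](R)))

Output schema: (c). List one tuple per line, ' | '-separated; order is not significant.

Subexpression sizes:
  R → 3
  π[u,c](R) → 3
  σ[c>=7](π[u,c](R)) → 2
  π[c](σ[c>=7](π[u,c](R))) → 2

== RESULT ==
c
9
9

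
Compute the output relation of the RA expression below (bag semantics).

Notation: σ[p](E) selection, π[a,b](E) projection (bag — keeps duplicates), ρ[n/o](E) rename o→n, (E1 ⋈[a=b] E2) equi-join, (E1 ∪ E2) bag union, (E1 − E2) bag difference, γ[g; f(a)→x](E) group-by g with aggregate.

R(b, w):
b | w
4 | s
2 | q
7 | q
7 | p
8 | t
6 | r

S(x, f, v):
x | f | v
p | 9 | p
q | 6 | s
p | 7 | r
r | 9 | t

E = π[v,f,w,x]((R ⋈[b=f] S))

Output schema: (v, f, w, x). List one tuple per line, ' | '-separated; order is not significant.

Subexpression sizes:
  R → 6
  S → 4
  (R ⋈[b=f] S) → 3
  π[v,f,w,x]((R ⋈[b=f] S)) → 3

== RESULT ==
v | f | w | x
r | 7 | p | p
r | 7 | q | p
s | 6 | r | q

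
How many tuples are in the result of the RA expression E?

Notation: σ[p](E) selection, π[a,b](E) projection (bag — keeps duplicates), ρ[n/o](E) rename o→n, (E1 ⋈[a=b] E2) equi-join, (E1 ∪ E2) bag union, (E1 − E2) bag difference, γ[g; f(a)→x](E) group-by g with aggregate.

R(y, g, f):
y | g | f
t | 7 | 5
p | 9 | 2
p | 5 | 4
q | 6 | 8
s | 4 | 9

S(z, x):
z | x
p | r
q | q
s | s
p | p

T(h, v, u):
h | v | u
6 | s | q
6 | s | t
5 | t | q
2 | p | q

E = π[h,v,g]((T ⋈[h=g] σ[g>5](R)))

Per-node cardinality:
  T → 4
  R → 5
  σ[g>5](R) → 3
  (T ⋈[h=g] σ[g>5](R)) → 2
  π[h,v,g]((T ⋈[h=g] σ[g>5](R))) → 2

|E| = 2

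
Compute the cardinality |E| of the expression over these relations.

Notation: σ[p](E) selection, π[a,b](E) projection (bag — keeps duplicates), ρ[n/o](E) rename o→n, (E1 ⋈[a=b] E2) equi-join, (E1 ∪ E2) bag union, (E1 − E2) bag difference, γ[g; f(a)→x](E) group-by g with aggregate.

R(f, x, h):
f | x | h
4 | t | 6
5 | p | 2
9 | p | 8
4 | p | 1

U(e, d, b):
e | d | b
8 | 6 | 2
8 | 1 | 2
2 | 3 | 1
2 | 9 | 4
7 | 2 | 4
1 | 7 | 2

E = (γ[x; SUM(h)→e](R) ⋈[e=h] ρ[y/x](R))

Row counts bottom-up:
  R → 4
  γ[x; SUM(h)→e](R) → 2
  R → 4
  ρ[y/x](R) → 4
  (γ[x; SUM(h)→e](R) ⋈[e=h] ρ[y/x](R)) → 1

|E| = 1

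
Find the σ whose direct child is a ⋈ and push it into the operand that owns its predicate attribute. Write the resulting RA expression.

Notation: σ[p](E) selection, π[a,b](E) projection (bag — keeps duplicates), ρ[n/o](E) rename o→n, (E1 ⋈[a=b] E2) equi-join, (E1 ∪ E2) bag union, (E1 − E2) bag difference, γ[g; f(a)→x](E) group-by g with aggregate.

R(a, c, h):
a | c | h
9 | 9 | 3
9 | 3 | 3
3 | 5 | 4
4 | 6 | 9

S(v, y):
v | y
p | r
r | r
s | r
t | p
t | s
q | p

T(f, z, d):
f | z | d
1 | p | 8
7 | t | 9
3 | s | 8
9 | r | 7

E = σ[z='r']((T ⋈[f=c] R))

σ filters on z, owned by the left side.
E' = (σ[z='r'](T) ⋈[f=c] R)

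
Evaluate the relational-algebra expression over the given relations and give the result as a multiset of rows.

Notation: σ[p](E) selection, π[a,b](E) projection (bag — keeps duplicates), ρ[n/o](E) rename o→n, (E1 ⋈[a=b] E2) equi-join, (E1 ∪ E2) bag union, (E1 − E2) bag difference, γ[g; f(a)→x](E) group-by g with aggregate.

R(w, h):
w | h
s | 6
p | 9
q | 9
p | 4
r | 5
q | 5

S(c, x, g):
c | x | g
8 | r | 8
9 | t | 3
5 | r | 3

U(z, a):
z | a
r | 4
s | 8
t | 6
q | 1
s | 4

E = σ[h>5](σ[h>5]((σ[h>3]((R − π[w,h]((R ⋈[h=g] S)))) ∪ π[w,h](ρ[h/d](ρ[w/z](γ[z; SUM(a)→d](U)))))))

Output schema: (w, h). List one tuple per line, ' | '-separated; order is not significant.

Subexpression sizes:
  R → 6
  R → 6
  S → 3
  (R ⋈[h=g] S) → 0
  π[w,h]((R ⋈[h=g] S)) → 0
  (R − π[w,h]((R ⋈[h=g] S))) → 6
  σ[h>3]((R − π[w,h]((R ⋈[h=g] S)))) → 6
  U → 5
  γ[z; SUM(a)→d](U) → 4
  ρ[w/z](γ[z; SUM(a)→d](U)) → 4
  ρ[h/d](ρ[w/z](γ[z; SUM(a)→d](U))) → 4
  π[w,h](ρ[h/d](ρ[w/z](γ[z; SUM(a)→d](U)))) → 4
  (σ[h>3]((R − π[w,h]((R ⋈[h=g] S)))) ∪ π[w,h](ρ[h/d](ρ[w/z](γ[z; SUM(a)→d](U))))) → 10
  σ[h>5]((σ[h>3]((R − π[w,h]((R ⋈[h=g] S)))) ∪ π[w,h](ρ[h/d](ρ[w/z](γ[z; SUM(a)→d](U)))))) → 5
  σ[h>5](σ[h>5]((σ[h>3]((R − π[w,h]((R ⋈[h=g] S)))) ∪ π[w,h](ρ[h/d](ρ[w/z](γ[z; SUM(a)→d](U))))))) → 5

== RESULT ==
w | h
p | 9
q | 9
s | 6
s | 12
t | 6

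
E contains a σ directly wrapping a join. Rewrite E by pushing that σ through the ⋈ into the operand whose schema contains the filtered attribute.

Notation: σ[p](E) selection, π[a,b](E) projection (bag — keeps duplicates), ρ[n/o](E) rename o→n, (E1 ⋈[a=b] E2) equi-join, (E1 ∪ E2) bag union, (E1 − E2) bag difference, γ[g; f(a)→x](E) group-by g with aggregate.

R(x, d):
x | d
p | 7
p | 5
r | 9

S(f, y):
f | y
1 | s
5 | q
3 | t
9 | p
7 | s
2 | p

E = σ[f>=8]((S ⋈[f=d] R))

σ filters on f, owned by the left side.
E' = (σ[f>=8](S) ⋈[f=d] R)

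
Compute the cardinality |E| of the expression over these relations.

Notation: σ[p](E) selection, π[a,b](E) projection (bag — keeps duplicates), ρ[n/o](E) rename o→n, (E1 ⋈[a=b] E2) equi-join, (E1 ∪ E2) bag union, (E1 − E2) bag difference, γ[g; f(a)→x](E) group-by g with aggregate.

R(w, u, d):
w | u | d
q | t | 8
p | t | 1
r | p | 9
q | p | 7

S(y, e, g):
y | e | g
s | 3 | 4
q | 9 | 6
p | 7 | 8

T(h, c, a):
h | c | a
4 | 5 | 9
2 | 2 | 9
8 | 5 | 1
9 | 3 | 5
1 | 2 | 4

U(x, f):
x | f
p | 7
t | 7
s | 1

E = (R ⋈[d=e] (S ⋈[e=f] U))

Stepwise |·|:
  R → 4
  S → 3
  U → 3
  (S ⋈[e=f] U) → 2
  (R ⋈[d=e] (S ⋈[e=f] U)) → 2

|E| = 2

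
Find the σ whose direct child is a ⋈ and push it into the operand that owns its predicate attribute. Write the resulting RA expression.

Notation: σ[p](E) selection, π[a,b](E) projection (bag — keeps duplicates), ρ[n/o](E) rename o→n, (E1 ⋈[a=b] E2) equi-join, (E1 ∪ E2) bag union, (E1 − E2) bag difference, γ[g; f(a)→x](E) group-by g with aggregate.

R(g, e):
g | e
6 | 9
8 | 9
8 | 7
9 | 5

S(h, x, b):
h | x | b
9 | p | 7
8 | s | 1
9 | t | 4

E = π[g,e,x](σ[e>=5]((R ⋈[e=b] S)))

σ filters on e, owned by the left side.
E' = π[g,e,x]((σ[e>=5](R) ⋈[e=b] S))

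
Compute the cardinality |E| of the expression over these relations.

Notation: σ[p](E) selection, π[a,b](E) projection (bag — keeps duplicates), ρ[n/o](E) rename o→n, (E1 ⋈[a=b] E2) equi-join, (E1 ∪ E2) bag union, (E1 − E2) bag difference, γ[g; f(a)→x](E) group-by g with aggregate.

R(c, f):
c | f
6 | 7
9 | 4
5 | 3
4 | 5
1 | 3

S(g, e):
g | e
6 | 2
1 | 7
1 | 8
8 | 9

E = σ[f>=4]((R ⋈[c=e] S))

Per-node cardinality:
  R → 5
  S → 4
  (R ⋈[c=e] S) → 1
  σ[f>=4]((R ⋈[c=e] S)) → 1

|E| = 1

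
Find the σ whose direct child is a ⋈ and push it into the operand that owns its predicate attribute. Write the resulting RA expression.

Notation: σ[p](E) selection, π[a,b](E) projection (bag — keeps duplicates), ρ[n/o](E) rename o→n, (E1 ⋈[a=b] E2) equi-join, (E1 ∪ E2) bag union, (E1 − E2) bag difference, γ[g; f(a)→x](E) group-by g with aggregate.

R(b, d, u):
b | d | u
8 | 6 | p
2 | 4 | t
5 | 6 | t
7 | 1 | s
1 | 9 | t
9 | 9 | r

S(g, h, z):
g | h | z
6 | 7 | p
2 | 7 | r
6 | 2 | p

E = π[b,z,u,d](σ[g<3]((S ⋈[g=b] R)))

σ filters on g, owned by the left side.
E' = π[b,z,u,d]((σ[g<3](S) ⋈[g=b] R))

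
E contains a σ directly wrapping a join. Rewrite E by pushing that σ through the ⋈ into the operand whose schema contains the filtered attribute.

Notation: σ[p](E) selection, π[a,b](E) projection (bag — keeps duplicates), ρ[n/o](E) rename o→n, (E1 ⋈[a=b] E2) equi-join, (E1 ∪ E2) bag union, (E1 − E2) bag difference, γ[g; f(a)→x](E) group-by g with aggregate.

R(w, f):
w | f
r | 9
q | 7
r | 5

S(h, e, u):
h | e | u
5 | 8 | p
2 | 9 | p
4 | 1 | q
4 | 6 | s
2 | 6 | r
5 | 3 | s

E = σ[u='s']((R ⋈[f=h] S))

σ filters on u, owned by the right side.
E' = (R ⋈[f=h] σ[u='s'](S))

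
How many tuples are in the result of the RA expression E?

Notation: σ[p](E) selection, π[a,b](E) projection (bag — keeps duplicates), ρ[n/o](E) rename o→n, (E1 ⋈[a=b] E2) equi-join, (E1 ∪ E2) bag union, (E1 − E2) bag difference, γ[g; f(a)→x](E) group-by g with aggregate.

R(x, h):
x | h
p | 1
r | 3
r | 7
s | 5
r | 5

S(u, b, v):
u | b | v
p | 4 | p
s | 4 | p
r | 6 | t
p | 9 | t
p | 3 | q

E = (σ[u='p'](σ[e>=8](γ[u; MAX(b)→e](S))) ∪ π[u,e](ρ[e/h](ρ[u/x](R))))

Per-node cardinality:
  S → 5
  γ[u; MAX(b)→e](S) → 3
  σ[e>=8](γ[u; MAX(b)→e](S)) → 1
  σ[u='p'](σ[e>=8](γ[u; MAX(b)→e](S))) → 1
  R → 5
  ρ[u/x](R) → 5
  ρ[e/h](ρ[u/x](R)) → 5
  π[u,e](ρ[e/h](ρ[u/x](R))) → 5
  (σ[u='p'](σ[e>=8](γ[u; MAX(b)→e](S))) ∪ π[u,e](ρ[e/h](ρ[u/x](R)))) → 6

|E| = 6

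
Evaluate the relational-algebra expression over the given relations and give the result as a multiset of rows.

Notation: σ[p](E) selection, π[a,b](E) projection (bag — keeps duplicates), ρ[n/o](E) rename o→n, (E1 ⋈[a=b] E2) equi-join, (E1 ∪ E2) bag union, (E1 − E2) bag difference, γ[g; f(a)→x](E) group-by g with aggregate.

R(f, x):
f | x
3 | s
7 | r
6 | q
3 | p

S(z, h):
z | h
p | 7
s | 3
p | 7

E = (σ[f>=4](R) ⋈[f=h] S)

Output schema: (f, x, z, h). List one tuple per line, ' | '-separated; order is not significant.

Subexpression sizes:
  R → 4
  σ[f>=4](R) → 2
  S → 3
  (σ[f>=4](R) ⋈[f=h] S) → 2

== RESULT ==
f | x | z | h
7 | r | p | 7
7 | r | p | 7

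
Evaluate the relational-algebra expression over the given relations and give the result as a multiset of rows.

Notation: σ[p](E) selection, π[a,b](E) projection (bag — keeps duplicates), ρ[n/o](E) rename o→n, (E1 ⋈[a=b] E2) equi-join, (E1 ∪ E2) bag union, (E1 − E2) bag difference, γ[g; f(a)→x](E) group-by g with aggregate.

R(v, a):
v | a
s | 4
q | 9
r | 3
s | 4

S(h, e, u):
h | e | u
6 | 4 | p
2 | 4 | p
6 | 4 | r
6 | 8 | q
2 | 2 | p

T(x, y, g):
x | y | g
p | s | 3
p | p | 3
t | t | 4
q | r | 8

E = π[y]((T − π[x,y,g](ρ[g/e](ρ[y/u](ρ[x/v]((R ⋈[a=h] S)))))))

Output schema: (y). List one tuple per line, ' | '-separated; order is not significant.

Per-node cardinality:
  T → 4
  R → 4
  S → 5
  (R ⋈[a=h] S) → 0
  ρ[x/v]((R ⋈[a=h] S)) → 0
  ρ[y/u](ρ[x/v]((R ⋈[a=h] S))) → 0
  ρ[g/e](ρ[y/u](ρ[x/v]((R ⋈[a=h] S)))) → 0
  π[x,y,g](ρ[g/e](ρ[y/u](ρ[x/v]((R ⋈[a=h] S))))) → 0
  (T − π[x,y,g](ρ[g/e](ρ[y/u](ρ[x/v]((R ⋈[a=h] S)))))) → 4
  π[y]((T − π[x,y,g](ρ[g/e](ρ[y/u](ρ[x/v]((R ⋈[a=h] S))))))) → 4

== RESULT ==
y
p
r
s
t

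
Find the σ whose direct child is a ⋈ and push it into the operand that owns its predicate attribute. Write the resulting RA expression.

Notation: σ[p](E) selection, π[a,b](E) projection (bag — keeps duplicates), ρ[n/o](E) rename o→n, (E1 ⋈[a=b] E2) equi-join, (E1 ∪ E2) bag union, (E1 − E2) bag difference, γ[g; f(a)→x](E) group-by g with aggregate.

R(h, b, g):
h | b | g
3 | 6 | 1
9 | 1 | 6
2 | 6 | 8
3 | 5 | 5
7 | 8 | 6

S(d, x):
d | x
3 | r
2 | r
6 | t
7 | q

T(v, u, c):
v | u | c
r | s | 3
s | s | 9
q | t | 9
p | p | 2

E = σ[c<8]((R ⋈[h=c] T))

σ filters on c, owned by the right side.
E' = (R ⋈[h=c] σ[c<8](T))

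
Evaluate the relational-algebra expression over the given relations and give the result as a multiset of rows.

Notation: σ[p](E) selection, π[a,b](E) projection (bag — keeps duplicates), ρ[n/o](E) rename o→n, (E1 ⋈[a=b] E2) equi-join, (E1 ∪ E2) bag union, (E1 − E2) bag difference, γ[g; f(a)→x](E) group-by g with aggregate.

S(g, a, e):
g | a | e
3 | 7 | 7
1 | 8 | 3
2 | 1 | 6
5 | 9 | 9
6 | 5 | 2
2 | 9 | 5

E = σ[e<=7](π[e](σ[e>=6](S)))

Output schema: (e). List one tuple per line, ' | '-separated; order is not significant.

Stepwise |·|:
  S → 6
  σ[e>=6](S) → 3
  π[e](σ[e>=6](S)) → 3
  σ[e<=7](π[e](σ[e>=6](S))) → 2

== RESULT ==
e
6
7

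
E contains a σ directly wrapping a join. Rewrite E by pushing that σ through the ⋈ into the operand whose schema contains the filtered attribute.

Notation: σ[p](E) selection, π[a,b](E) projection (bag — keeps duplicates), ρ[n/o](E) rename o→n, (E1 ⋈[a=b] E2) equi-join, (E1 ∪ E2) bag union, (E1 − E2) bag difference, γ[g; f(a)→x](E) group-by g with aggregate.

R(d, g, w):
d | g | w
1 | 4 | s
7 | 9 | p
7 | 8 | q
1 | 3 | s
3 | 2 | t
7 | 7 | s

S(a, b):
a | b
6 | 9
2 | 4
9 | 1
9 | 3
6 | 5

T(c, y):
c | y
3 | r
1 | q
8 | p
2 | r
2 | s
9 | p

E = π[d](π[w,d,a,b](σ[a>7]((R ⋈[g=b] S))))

σ filters on a, owned by the right side.
E' = π[d](π[w,d,a,b]((R ⋈[g=b] σ[a>7](S))))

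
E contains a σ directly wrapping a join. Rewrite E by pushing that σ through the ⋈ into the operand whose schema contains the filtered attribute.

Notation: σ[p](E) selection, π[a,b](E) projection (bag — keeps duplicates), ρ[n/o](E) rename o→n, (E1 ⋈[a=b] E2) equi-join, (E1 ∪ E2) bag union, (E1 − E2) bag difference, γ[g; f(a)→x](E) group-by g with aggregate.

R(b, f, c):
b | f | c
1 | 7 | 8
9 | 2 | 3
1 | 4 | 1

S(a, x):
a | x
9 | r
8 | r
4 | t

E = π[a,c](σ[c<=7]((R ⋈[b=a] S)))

σ filters on c, owned by the left side.
E' = π[a,c]((σ[c<=7](R) ⋈[b=a] S))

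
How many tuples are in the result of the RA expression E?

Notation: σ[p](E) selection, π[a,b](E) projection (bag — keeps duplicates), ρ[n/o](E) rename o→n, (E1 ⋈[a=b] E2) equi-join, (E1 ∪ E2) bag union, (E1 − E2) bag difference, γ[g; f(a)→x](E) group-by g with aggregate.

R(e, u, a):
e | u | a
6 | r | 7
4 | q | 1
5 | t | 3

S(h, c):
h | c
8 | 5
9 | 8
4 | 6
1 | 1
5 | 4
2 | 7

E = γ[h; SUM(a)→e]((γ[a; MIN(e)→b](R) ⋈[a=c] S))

Subexpression sizes:
  R → 3
  γ[a; MIN(e)→b](R) → 3
  S → 6
  (γ[a; MIN(e)→b](R) ⋈[a=c] S) → 2
  γ[h; SUM(a)→e]((γ[a; MIN(e)→b](R) ⋈[a=c] S)) → 2

|E| = 2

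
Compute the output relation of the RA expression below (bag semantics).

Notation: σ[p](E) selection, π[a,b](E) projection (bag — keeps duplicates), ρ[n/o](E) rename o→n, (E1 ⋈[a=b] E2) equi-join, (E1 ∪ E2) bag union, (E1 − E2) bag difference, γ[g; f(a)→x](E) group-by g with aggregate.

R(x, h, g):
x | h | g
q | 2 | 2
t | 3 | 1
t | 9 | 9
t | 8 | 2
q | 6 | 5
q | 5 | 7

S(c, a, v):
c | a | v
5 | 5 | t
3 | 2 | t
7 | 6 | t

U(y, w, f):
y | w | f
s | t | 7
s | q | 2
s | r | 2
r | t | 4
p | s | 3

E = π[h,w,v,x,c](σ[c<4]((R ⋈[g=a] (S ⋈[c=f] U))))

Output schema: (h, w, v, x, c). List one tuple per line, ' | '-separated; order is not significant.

Per-node cardinality:
  R → 6
  S → 3
  U → 5
  (S ⋈[c=f] U) → 2
  (R ⋈[g=a] (S ⋈[c=f] U)) → 2
  σ[c<4]((R ⋈[g=a] (S ⋈[c=f] U))) → 2
  π[h,w,v,x,c](σ[c<4]((R ⋈[g=a] (S ⋈[c=f] U)))) → 2

== RESULT ==
h | w | v | x | c
2 | s | t | q | 3
8 | s | t | t | 3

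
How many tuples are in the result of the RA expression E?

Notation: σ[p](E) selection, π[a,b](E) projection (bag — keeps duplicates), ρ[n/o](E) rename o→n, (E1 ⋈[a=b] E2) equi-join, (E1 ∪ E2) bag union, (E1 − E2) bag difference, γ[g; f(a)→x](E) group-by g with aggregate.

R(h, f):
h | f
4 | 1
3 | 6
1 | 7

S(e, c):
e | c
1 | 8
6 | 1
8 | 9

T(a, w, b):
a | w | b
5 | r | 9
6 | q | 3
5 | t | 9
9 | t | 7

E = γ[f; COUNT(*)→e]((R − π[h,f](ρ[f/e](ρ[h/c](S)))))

Subexpression sizes:
  R → 3
  S → 3
  ρ[h/c](S) → 3
  ρ[f/e](ρ[h/c](S)) → 3
  π[h,f](ρ[f/e](ρ[h/c](S))) → 3
  (R − π[h,f](ρ[f/e](ρ[h/c](S)))) → 3
  γ[f; COUNT(*)→e]((R − π[h,f](ρ[f/e](ρ[h/c](S))))) → 3

|E| = 3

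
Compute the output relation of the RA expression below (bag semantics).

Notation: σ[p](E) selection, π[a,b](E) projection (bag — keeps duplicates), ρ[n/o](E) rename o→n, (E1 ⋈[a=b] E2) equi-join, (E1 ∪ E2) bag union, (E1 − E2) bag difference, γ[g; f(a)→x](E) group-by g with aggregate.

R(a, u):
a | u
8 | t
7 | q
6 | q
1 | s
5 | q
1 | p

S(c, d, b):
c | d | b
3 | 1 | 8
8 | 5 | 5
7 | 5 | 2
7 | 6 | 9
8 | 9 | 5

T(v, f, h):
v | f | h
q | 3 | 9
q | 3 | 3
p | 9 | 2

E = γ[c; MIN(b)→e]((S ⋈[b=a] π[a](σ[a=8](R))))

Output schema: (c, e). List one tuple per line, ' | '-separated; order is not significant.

Per-node cardinality:
  S → 5
  R → 6
  σ[a=8](R) → 1
  π[a](σ[a=8](R)) → 1
  (S ⋈[b=a] π[a](σ[a=8](R))) → 1
  γ[c; MIN(b)→e]((S ⋈[b=a] π[a](σ[a=8](R)))) → 1

== RESULT ==
c | e
3 | 8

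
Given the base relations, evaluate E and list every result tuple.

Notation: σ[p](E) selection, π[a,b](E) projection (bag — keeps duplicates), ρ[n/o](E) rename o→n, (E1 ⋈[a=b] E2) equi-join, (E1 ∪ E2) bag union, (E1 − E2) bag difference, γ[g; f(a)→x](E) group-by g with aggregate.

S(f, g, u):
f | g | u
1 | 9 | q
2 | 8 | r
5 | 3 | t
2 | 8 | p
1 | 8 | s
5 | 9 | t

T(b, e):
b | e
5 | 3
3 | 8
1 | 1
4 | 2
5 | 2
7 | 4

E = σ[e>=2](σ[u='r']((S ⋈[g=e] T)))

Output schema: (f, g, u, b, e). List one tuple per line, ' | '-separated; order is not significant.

Subexpression sizes:
  S → 6
  T → 6
  (S ⋈[g=e] T) → 4
  σ[u='r']((S ⋈[g=e] T)) → 1
  σ[e>=2](σ[u='r']((S ⋈[g=e] T))) → 1

== RESULT ==
f | g | u | b | e
2 | 8 | r | 3 | 8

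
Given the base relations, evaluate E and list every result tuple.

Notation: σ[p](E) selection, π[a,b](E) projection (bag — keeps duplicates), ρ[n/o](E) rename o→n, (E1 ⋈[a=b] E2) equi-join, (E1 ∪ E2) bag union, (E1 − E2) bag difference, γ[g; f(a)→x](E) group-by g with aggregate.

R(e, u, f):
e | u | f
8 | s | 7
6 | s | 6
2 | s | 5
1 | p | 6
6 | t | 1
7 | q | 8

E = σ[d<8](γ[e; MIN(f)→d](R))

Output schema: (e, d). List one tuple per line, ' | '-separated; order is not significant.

Row counts bottom-up:
  R → 6
  γ[e; MIN(f)→d](R) → 5
  σ[d<8](γ[e; MIN(f)→d](R)) → 4

== RESULT ==
e | d
1 | 6
2 | 5
6 | 1
8 | 7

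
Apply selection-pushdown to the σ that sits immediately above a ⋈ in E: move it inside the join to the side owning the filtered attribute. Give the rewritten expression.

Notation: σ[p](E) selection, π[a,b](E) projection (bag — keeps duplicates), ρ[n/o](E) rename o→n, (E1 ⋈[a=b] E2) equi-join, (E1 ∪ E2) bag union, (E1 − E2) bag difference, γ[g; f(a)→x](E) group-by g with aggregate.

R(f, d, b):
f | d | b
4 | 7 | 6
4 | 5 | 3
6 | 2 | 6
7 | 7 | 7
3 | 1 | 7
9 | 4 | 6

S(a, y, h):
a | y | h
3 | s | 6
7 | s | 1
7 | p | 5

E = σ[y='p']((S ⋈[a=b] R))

σ filters on y, owned by the left side.
E' = (σ[y='p'](S) ⋈[a=b] R)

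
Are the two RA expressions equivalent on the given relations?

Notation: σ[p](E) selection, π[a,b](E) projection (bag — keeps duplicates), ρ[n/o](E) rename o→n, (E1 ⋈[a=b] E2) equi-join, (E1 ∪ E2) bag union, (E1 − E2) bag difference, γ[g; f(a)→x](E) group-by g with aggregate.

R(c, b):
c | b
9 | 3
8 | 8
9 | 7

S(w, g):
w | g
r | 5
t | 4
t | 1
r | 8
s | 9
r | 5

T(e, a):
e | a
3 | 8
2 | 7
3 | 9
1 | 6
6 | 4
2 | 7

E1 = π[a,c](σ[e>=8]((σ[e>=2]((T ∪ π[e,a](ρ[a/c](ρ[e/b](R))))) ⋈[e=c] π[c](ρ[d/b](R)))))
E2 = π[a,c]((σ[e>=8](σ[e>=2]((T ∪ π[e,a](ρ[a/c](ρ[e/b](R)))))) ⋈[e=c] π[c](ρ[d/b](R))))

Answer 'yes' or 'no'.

E1 row counts bottom-up:
  T → 6
  R → 3
  ρ[e/b](R) → 3
  ρ[a/c](ρ[e/b](R)) → 3
  π[e,a](ρ[a/c](ρ[e/b](R))) → 3
  (T ∪ π[e,a](ρ[a/c](ρ[e/b](R)))) → 9
  σ[e>=2]((T ∪ π[e,a](ρ[a/c](ρ[e/b](R))))) → 8
  R → 3
  ρ[d/b](R) → 3
  π[c](ρ[d/b](R)) → 3
  (σ[e>=2]((T ∪ π[e,a](ρ[a/c](ρ[e/b](R))))) ⋈[e=c] π[c](ρ[d/b](R))) → 1
  σ[e>=8]((σ[e>=2]((T ∪ π[e,a](ρ[a/c](ρ[e/b](R))))) ⋈[e=c] π[c](ρ[d/b](R)))) → 1
  π[a,c](σ[e>=8]((σ[e>=2]((T ∪ π[e,a](ρ[a/c](ρ[e/b](R))))) ⋈[e=c] π[c](ρ[d/b](R))))) → 1
E2 row counts bottom-up:
  T → 6
  R → 3
  ρ[e/b](R) → 3
  ρ[a/c](ρ[e/b](R)) → 3
  π[e,a](ρ[a/c](ρ[e/b](R))) → 3
  (T ∪ π[e,a](ρ[a/c](ρ[e/b](R)))) → 9
  σ[e>=2]((T ∪ π[e,a](ρ[a/c](ρ[e/b](R))))) → 8
  σ[e>=8](σ[e>=2]((T ∪ π[e,a](ρ[a/c](ρ[e/b](R)))))) → 1
  R → 3
  ρ[d/b](R) → 3
  π[c](ρ[d/b](R)) → 3
  (σ[e>=8](σ[e>=2]((T ∪ π[e,a](ρ[a/c](ρ[e/b](R)))))) ⋈[e=c] π[c](ρ[d/b](R))) → 1
  π[a,c]((σ[e>=8](σ[e>=2]((T ∪ π[e,a](ρ[a/c](ρ[e/b](R)))))) ⋈[e=c] π[c](ρ[d/b](R)))) → 1

E1 and E2 produce the same multiset:
a | c
8 | 8

yes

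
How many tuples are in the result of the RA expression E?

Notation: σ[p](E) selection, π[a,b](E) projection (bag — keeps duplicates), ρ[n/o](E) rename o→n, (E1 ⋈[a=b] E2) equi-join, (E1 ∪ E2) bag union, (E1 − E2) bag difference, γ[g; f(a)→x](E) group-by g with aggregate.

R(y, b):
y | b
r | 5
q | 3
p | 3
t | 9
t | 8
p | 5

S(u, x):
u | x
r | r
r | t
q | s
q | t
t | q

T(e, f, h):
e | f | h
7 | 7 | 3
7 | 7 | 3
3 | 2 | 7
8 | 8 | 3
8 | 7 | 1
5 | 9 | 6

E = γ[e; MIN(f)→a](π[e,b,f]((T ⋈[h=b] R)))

Subexpression sizes:
  T → 6
  R → 6
  (T ⋈[h=b] R) → 6
  π[e,b,f]((T ⋈[h=b] R)) → 6
  γ[e; MIN(f)→a](π[e,b,f]((T ⋈[h=b] R))) → 2

|E| = 2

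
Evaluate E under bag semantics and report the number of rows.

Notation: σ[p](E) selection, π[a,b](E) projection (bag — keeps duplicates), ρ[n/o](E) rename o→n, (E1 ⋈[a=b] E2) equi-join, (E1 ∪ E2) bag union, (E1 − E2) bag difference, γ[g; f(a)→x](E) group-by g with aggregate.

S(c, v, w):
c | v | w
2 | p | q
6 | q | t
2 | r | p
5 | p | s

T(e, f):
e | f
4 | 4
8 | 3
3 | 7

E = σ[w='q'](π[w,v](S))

Stepwise |·|:
  S → 4
  π[w,v](S) → 4
  σ[w='q'](π[w,v](S)) → 1

|E| = 1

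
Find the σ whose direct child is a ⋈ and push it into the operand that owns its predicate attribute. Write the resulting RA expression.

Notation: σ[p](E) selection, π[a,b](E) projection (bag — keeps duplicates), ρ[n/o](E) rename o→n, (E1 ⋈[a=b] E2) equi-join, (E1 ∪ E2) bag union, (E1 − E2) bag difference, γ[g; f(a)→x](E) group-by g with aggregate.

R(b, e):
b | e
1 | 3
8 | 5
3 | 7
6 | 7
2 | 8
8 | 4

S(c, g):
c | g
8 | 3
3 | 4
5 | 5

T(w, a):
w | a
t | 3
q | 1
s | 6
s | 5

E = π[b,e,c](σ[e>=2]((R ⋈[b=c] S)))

σ filters on e, owned by the left side.
E' = π[b,e,c]((σ[e>=2](R) ⋈[b=c] S))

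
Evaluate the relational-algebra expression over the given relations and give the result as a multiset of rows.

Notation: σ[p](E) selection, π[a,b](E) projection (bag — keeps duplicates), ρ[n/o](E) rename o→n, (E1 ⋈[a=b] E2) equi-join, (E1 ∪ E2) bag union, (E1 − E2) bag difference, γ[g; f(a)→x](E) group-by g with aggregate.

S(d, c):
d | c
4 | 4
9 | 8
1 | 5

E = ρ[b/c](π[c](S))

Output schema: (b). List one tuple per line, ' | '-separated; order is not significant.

Stepwise |·|:
  S → 3
  π[c](S) → 3
  ρ[b/c](π[c](S)) → 3

== RESULT ==
b
4
5
8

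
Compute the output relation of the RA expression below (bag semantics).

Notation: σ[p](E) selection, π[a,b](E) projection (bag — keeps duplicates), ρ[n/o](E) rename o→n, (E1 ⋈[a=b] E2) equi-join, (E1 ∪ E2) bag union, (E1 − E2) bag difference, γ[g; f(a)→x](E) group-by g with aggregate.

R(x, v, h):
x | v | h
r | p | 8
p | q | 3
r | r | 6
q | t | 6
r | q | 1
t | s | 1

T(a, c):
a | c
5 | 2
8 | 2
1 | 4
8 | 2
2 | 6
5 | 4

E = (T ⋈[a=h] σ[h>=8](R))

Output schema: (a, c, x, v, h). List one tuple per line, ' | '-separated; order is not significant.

Row counts bottom-up:
  T → 6
  R → 6
  σ[h>=8](R) → 1
  (T ⋈[a=h] σ[h>=8](R)) → 2

== RESULT ==
a | c | x | v | h
8 | 2 | r | p | 8
8 | 2 | r | p | 8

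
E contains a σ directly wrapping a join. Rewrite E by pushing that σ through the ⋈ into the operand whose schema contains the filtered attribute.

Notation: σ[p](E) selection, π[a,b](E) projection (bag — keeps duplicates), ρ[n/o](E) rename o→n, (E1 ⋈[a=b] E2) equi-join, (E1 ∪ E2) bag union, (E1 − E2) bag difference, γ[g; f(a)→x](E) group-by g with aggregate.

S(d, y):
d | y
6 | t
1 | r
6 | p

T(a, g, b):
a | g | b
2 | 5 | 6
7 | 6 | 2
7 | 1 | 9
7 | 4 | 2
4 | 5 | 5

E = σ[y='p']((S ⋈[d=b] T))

σ filters on y, owned by the left side.
E' = (σ[y='p'](S) ⋈[d=b] T)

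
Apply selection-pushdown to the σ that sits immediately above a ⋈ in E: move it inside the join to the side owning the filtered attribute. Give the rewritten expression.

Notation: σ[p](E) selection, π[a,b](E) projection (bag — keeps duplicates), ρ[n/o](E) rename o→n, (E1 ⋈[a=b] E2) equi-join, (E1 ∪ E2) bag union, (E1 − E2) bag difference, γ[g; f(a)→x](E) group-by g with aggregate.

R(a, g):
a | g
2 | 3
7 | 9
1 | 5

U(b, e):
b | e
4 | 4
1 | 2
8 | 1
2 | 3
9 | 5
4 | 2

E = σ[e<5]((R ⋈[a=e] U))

σ filters on e, owned by the right side.
E' = (R ⋈[a=e] σ[e<5](U))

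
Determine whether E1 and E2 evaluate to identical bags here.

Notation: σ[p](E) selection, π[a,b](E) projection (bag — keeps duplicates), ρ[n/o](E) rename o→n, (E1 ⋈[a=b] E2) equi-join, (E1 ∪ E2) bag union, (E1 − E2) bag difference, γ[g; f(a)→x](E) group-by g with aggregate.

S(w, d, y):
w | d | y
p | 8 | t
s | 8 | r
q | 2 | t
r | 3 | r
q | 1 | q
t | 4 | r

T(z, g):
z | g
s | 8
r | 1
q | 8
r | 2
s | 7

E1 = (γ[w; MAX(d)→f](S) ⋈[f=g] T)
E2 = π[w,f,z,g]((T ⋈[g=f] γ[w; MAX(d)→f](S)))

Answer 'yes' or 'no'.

E1 row counts bottom-up:
  S → 6
  γ[w; MAX(d)→f](S) → 5
  T → 5
  (γ[w; MAX(d)→f](S) ⋈[f=g] T) → 5
E2 row counts bottom-up:
  T → 5
  S → 6
  γ[w; MAX(d)→f](S) → 5
  (T ⋈[g=f] γ[w; MAX(d)→f](S)) → 5
  π[w,f,z,g]((T ⋈[g=f] γ[w; MAX(d)→f](S))) → 5

E1 and E2 produce the same multiset:
w | f | z | g
p | 8 | q | 8
p | 8 | s | 8
q | 2 | r | 2
s | 8 | q | 8
s | 8 | s | 8

yes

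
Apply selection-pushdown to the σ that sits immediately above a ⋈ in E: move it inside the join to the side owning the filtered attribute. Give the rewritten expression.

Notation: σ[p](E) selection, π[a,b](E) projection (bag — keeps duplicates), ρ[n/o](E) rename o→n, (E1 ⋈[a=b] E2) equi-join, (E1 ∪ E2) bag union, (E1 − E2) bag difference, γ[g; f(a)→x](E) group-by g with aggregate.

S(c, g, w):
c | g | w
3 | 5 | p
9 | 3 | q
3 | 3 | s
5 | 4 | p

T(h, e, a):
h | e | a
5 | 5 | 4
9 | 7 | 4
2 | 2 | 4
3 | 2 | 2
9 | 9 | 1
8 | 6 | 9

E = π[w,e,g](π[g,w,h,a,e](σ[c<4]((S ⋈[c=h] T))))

σ filters on c, owned by the left side.
E' = π[w,e,g](π[g,w,h,a,e]((σ[c<4](S) ⋈[c=h] T)))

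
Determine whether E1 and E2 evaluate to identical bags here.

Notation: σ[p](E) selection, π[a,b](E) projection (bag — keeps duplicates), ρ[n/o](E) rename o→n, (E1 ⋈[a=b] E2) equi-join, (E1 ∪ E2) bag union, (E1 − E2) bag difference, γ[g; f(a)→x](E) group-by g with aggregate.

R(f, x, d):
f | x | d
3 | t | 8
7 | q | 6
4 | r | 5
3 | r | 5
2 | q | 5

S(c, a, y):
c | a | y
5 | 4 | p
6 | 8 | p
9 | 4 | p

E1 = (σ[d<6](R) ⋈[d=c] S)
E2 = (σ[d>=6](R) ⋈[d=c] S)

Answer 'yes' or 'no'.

E1 subexpression sizes:
  R → 5
  σ[d<6](R) → 3
  S → 3
  (σ[d<6](R) ⋈[d=c] S) → 3
E2 subexpression sizes:
  R → 5
  σ[d>=6](R) → 2
  S → 3
  (σ[d>=6](R) ⋈[d=c] S) → 1

E1 result:
f | x | d | c | a | y
2 | q | 5 | 5 | 4 | p
3 | r | 5 | 5 | 4 | p
4 | r | 5 | 5 | 4 | p
E2 result:
f | x | d | c | a | y
7 | q | 6 | 6 | 8 | p
Witness: (4, 'r', 5, 5, 4, 'p') appears 1× in E1 but 0× in E2.

no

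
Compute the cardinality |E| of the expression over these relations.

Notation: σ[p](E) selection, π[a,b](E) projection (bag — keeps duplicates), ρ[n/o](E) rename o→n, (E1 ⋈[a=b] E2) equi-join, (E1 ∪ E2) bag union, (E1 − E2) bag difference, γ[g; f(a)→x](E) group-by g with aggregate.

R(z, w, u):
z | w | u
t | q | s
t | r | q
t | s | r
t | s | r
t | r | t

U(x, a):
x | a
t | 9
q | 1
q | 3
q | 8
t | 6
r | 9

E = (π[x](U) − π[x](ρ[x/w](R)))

Per-node cardinality:
  U → 6
  π[x](U) → 6
  R → 5
  ρ[x/w](R) → 5
  π[x](ρ[x/w](R)) → 5
  (π[x](U) − π[x](ρ[x/w](R))) → 4

|E| = 4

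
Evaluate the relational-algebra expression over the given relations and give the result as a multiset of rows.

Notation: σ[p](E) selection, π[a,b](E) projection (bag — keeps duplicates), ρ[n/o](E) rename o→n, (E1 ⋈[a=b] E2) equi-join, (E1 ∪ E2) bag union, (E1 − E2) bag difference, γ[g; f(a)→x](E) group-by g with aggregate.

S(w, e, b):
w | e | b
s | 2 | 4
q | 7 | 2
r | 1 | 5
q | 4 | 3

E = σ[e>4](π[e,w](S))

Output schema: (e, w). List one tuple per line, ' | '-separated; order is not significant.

Stepwise |·|:
  S → 4
  π[e,w](S) → 4
  σ[e>4](π[e,w](S)) → 1

== RESULT ==
e | w
7 | q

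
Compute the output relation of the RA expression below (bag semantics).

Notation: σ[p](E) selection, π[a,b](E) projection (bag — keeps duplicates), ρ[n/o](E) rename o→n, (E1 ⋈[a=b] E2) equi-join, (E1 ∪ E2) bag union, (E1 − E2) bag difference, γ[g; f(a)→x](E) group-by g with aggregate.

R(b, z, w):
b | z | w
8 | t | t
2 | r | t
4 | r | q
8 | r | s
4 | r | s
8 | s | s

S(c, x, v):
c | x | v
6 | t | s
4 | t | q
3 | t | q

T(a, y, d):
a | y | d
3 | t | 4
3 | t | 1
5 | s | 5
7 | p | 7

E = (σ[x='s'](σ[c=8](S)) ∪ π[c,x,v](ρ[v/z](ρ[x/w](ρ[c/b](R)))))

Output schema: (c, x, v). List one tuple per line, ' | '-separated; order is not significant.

Stepwise |·|:
  S → 3
  σ[c=8](S) → 0
  σ[x='s'](σ[c=8](S)) → 0
  R → 6
  ρ[c/b](R) → 6
  ρ[x/w](ρ[c/b](R)) → 6
  ρ[v/z](ρ[x/w](ρ[c/b](R))) → 6
  π[c,x,v](ρ[v/z](ρ[x/w](ρ[c/b](R)))) → 6
  (σ[x='s'](σ[c=8](S)) ∪ π[c,x,v](ρ[v/z](ρ[x/w](ρ[c/b](R))))) → 6

== RESULT ==
c | x | v
2 | t | r
4 | q | r
4 | s | r
8 | s | r
8 | s | s
8 | t | t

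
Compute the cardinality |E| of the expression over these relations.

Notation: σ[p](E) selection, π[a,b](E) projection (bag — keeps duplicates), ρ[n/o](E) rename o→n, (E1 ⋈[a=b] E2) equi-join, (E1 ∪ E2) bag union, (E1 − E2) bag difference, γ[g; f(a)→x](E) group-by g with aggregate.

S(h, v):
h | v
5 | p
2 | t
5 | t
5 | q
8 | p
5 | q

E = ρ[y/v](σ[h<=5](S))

Row counts bottom-up:
  S → 6
  σ[h<=5](S) → 5
  ρ[y/v](σ[h<=5](S)) → 5

|E| = 5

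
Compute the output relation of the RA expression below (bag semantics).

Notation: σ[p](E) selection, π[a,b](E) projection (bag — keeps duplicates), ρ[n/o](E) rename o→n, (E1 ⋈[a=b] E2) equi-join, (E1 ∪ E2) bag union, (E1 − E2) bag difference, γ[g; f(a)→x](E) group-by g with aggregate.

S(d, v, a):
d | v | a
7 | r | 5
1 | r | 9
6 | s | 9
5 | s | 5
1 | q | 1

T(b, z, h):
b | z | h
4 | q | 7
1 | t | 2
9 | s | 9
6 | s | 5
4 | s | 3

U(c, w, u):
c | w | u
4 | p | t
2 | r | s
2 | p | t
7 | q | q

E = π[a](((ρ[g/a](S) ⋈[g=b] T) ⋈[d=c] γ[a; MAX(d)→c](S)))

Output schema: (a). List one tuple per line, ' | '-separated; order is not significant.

Row counts bottom-up:
  S → 5
  ρ[g/a](S) → 5
  T → 5
  (ρ[g/a](S) ⋈[g=b] T) → 3
  S → 5
  γ[a; MAX(d)→c](S) → 3
  ((ρ[g/a](S) ⋈[g=b] T) ⋈[d=c] γ[a; MAX(d)→c](S)) → 3
  π[a](((ρ[g/a](S) ⋈[g=b] T) ⋈[d=c] γ[a; MAX(d)→c](S))) → 3

== RESULT ==
a
1
1
9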